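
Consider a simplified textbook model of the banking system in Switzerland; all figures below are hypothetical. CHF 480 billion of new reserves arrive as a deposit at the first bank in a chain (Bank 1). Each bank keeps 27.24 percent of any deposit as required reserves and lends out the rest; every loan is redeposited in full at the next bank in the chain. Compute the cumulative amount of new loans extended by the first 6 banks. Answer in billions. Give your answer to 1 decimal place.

Bank i lends (1 − rr)^i of the original deposit: Bank 1 lends 480·0.7276 = 349.2480, Bank 2 lends 480·0.7276² ≈ 254.1128, and so on.
Summing a geometric series: total = 480·[0.7276·(1 − 0.7276^6) / (1 − 0.7276)] ≈ 1091.8828 billion.

CHF 1091.9 billion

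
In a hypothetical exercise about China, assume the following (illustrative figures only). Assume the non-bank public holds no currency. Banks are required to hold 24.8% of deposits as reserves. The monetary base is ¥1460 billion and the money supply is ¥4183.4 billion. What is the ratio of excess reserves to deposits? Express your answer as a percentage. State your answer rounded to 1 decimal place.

10.1%

Using m = M/MB = 4183.4/1460 ≈ 2.865342. Since m = (1 + c)/(c + rr + e), the denominator satisfies c + rr + e = (1 + c)/m = (1 + 0) / 2.865342 ≈ 0.348998.
With c = 0 and rr = 0.248, the ratio of excess reserves to deposits is 0.348998 − 0 − 0.248 = 0.100998.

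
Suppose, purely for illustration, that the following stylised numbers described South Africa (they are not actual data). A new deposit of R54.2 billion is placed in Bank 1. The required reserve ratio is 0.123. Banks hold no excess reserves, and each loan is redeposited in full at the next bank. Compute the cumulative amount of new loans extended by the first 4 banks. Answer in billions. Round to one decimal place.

Bank i lends (1 − rr)^i of the original deposit: Bank 1 lends 54.2·0.8770 = 47.5334, Bank 2 lends 54.2·0.8770² ≈ 41.6868, and so on.
Summing a geometric series: total = 54.2·[0.8770·(1 − 0.8770^4) / (1 − 0.8770)] ≈ 157.8420 billion.

R157.8 billion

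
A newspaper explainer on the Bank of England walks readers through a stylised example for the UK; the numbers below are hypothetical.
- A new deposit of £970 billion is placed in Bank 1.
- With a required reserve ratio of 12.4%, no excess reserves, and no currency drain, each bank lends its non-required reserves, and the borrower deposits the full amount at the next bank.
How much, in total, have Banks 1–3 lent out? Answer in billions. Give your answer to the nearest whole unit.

Bank i lends (1 − rr)^i of the original deposit: Bank 1 lends 970·0.8760 = 849.7200, Bank 2 lends 970·0.8760² ≈ 744.3547, and so on.
Summing a geometric series: total = 970·[0.8760·(1 − 0.8760^3) / (1 − 0.8760)] ≈ 2246.1295 billion.

£2246 billion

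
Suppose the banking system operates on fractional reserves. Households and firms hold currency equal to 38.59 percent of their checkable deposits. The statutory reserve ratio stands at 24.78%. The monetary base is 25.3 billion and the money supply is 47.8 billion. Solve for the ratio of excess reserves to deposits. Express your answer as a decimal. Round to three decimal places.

0.100

Using m = M/MB = 47.8/25.3 ≈ 1.889328. Since m = (1 + c)/(c + rr + e), the denominator satisfies c + rr + e = (1 + c)/m = (1 + 0.3859) / 1.889328 ≈ 0.733541.
With c = 0.3859 and rr = 0.2478, the ratio of excess reserves to deposits is 0.733541 − 0.3859 − 0.2478 = 0.099841.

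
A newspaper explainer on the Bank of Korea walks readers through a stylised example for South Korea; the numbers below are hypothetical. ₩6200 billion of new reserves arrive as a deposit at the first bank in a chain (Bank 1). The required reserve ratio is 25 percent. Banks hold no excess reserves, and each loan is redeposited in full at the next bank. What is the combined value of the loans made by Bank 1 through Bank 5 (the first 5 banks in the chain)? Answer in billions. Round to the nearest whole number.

Bank i lends (1 − rr)^i of the original deposit: Bank 1 lends 6200·0.7500 = 4650.0000, Bank 2 lends 6200·0.7500² = 3487.5000, and so on.
Summing a geometric series: total = 6200·[0.7500·(1 − 0.7500^5) / (1 − 0.7500)] ≈ 14186.1328 billion.

₩14186 billion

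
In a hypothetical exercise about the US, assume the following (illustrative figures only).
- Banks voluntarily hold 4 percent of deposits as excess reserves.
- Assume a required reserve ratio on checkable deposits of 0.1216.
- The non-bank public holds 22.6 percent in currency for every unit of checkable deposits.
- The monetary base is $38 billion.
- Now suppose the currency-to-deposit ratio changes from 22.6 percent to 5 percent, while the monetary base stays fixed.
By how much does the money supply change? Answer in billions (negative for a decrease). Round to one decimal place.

Initially m₁ = (1 + 0.226) / (0.1216 + 0.04 + 0.226) ≈ 3.1631, so M₁ = 3.1631 × 38 = 120.1978 billion.
After the change m₂ = (1 + 0.05) / (0.1216 + 0.04 + 0.05) ≈ 4.9622, so M₂ = 4.9622 × 38 = 188.5636 billion.
ΔM = M₂ − M₁ = 188.5636 − 120.1978 = 68.3658 billion.

$68.4 billion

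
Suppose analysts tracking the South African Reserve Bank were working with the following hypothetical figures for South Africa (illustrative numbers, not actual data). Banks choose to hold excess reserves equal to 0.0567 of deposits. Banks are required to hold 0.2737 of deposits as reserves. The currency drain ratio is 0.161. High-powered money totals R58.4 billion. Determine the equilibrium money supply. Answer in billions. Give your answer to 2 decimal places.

R137.98 billion

The money multiplier is m = (1 + c) / (rr + e + c) = (1 + 0.161) / (0.2737 + 0.0567 + 0.161) ≈ 2.36264.
So M = m × MB = 2.36264 × 58.4 ≈ 137.9782 billion.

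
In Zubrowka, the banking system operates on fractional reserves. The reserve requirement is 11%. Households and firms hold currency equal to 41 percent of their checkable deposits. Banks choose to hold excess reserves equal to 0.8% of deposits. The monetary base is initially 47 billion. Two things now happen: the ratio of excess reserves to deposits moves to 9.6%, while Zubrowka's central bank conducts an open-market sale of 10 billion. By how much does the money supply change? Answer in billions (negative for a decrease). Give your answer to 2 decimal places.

-40.82 billion

Before: m₁ = (1 + 0.41) / (0.11 + 0.008 + 0.41) ≈ 2.67045, MB₁ = 47, so M₁ = 2.67045 × 47 ≈ 125.5112 billion.
After: m₂ = (1 + 0.41) / (0.11 + 0.096 + 0.41) ≈ 2.28896, MB₂ = 47 − 10 = 37, so M₂ = 2.28896 × 37 ≈ 84.6915 billion.
ΔM = M₂ − M₁ = 84.6915 − 125.5112 = -40.8197 billion.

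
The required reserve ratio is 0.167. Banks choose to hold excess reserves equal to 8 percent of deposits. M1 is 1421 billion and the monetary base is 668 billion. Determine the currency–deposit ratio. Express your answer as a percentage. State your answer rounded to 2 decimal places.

Using m = M/MB = 1421/668 ≈ 2.127246. From m = (1 + c)/(c + rr + e), rearranging gives 1 + c = m·(c + rr + e), so c·(1 − m) = m·(rr + e) − 1.
Hence c = [m·(rr + e) − 1]/(1 − m) = [2.127246 × (0.167 + 0.08) − 1] / (1 − 2.127246) ≈ 0.421000.

42.10%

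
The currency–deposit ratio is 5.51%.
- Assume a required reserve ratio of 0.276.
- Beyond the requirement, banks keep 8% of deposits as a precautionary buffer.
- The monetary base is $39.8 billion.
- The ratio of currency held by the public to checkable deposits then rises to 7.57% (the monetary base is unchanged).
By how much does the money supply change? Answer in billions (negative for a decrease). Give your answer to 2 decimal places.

-2.98 billion

Initially m₁ = (1 + 0.0551) / (0.276 + 0.08 + 0.0551) ≈ 2.56653, so M₁ = 2.56653 × 39.8 ≈ 102.1479 billion.
After the change m₂ = (1 + 0.0757) / (0.276 + 0.08 + 0.0757) ≈ 2.49178, so M₂ = 2.49178 × 39.8 ≈ 99.1728 billion.
ΔM = M₂ − M₁ = 99.1728 − 102.1479 = -2.9751 billion.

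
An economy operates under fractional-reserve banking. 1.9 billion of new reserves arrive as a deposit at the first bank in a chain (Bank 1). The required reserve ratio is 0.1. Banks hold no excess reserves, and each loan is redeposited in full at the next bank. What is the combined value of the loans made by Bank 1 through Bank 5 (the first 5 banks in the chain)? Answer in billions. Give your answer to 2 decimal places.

7.00 billion

Bank i lends (1 − rr)^i of the original deposit: Bank 1 lends 1.9·0.9000 = 1.7100, Bank 2 lends 1.9·0.9000² = 1.5390, and so on.
Summing a geometric series: total = 1.9·[0.9000·(1 − 0.9000^5) / (1 − 0.9000)] ≈ 7.0026 billion.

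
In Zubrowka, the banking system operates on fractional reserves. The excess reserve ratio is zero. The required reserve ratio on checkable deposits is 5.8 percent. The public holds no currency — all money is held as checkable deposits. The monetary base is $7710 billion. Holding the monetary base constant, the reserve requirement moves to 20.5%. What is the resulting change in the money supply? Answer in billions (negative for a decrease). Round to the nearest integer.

-95321 billion

Initially m₁ = 1 / (0.058) ≈ 17.24138, so M₁ = 17.24138 × 7710 = 132931.0398 billion.
After the change m₂ = 1 / (0.205) ≈ 4.87805, so M₂ = 4.87805 × 7710 = 37609.7655 billion.
ΔM = M₂ − M₁ = 37609.7655 − 132931.0398 = -95321.2743 billion.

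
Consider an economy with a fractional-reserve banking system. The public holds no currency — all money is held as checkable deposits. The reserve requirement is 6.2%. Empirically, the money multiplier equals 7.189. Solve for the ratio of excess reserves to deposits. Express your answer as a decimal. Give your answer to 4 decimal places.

0.0771

Using m = 7.189. Since m = (1 + c)/(c + rr + e), the denominator satisfies c + rr + e = (1 + c)/m = (1 + 0) / 7.189 ≈ 0.139101.
With c = 0 and rr = 0.062, the ratio of excess reserves to deposits is 0.139101 − 0 − 0.062 = 0.077101.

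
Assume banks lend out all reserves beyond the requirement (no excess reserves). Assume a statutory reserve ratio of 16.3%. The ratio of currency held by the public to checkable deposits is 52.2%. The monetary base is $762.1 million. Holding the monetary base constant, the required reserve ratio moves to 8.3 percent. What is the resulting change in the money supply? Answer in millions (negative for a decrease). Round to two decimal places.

$223.91 million

Initially m₁ = (1 + 0.522) / (0.163 + 0.522) ≈ 2.221898, so M₁ = 2.221898 × 762.1 ≈ 1693.3085 million.
After the change m₂ = (1 + 0.522) / (0.083 + 0.522) ≈ 2.515702, so M₂ = 2.515702 × 762.1 ≈ 1917.2165 million.
ΔM = M₂ − M₁ = 1917.2165 − 1693.3085 = 223.908 million.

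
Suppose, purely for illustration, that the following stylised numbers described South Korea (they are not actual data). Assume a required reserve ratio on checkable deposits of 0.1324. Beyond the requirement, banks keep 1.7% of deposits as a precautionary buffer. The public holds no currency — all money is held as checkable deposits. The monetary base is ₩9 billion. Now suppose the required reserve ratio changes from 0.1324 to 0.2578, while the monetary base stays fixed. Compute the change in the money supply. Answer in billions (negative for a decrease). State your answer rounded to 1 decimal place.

-27.5 billion

Initially m₁ = 1 / (0.1324 + 0.017) ≈ 6.6934, so M₁ = 6.6934 × 9 = 60.2406 billion.
After the change m₂ = 1 / (0.2578 + 0.017) ≈ 3.6390, so M₂ = 3.6390 × 9 = 32.751 billion.
ΔM = M₂ − M₁ = 32.751 − 60.2406 = -27.4896 billion.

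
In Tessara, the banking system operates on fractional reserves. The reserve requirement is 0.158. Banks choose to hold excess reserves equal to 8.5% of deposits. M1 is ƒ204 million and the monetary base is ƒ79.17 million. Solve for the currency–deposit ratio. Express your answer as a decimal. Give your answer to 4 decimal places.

Using m = M/MB = 204/79.17 ≈ 2.576734. From m = (1 + c)/(c + rr + e), rearranging gives 1 + c = m·(c + rr + e), so c·(1 − m) = m·(rr + e) − 1.
Hence c = [m·(rr + e) − 1]/(1 − m) = [2.576734 × (0.158 + 0.085) − 1] / (1 − 2.576734) ≈ 0.237106.

0.2371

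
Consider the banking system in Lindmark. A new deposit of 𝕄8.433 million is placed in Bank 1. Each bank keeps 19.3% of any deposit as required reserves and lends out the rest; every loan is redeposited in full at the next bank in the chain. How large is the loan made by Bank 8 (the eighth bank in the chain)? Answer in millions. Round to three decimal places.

Each bank lends a fraction (1 − rr) = 0.8070 of the deposit it receives, so Bank 8 receives 8.433·0.8070^7 and lends 8.433·0.8070^8 ≈ 1.5169 million.

𝕄1.517 million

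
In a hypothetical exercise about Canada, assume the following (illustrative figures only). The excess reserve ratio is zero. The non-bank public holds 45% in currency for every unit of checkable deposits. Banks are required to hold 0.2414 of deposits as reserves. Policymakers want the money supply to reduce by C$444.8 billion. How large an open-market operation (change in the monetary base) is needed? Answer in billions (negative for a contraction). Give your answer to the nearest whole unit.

The money multiplier is m = (1 + c) / (rr + c) = (1 + 0.45) / (0.2414 + 0.45) ≈ 2.0972.
ΔMB = ΔM / m = (−444.8) / 2.0972 ≈ -212.0923 billion.

-212 billion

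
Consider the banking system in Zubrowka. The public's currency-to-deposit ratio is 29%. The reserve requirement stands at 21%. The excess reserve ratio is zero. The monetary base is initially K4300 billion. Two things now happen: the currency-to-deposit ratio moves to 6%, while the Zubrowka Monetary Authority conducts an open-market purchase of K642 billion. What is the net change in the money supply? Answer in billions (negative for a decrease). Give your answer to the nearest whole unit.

Before: m₁ = (1 + 0.29) / (0.21 + 0.29) = 2.58, MB₁ = 4300, so M₁ = 2.58 × 4300 = 11094 billion.
After: m₂ = (1 + 0.06) / (0.21 + 0.06) ≈ 3.92593, MB₂ = 4300 + 642 = 4942, so M₂ = 3.92593 × 4942 ≈ 19401.9461 billion.
ΔM = M₂ − M₁ = 19401.9461 − 11094 = 8307.9461 billion.

K8308 billion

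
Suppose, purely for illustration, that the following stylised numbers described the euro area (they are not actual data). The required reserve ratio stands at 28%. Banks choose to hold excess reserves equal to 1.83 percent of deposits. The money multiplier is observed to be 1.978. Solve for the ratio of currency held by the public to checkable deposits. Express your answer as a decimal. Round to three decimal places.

0.419

Using m = 1.978. From m = (1 + c)/(c + rr + e), rearranging gives 1 + c = m·(c + rr + e), so c·(1 − m) = m·(rr + e) − 1.
Hence c = [m·(rr + e) − 1]/(1 − m) = [1.978 × (0.28 + 0.0183) − 1] / (1 − 1.978) ≈ 0.419185.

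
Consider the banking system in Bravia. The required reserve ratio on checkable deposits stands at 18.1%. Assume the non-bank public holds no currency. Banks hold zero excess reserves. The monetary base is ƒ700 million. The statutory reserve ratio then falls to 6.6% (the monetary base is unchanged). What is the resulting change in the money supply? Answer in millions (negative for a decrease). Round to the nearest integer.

ƒ6739 million

Initially m₁ = 1 / (0.181) ≈ 5.5249, so M₁ = 5.5249 × 700 = 3867.43 million.
After the change m₂ = 1 / (0.066) ≈ 15.1515, so M₂ = 15.1515 × 700 = 10606.05 million.
ΔM = M₂ − M₁ = 10606.05 − 3867.43 = 6738.62 million.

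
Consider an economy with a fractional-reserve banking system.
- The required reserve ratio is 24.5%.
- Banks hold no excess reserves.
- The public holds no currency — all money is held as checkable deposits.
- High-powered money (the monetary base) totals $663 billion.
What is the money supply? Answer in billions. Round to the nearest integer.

With no currency drain or excess reserves, the money multiplier is m = 1/rr = 1/0.245 ≈ 4.0816.
Money supply M = m × MB = 4.0816 × 663 = 2706.1008 billion.

$2706 billion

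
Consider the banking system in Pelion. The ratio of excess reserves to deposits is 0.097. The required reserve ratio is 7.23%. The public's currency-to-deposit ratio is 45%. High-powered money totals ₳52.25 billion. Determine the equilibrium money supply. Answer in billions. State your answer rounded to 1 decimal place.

The money multiplier is m = (1 + c) / (rr + e + c) = (1 + 0.45) / (0.0723 + 0.097 + 0.45) ≈ 2.3414.
So M = m × MB = 2.3414 × 52.25 ≈ 122.3382 billion.

₳122.3 billion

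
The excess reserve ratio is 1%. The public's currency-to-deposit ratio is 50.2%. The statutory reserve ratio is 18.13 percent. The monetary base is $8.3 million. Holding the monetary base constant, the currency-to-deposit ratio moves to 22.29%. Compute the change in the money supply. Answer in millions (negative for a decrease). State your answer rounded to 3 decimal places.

$6.524 million

Initially m₁ = (1 + 0.502) / (0.1813 + 0.01 + 0.502) ≈ 2.16645, so M₁ = 2.16645 × 8.3 ≈ 17.9815 million.
After the change m₂ = (1 + 0.2229) / (0.1813 + 0.01 + 0.2229) ≈ 2.95244, so M₂ = 2.95244 × 8.3 ≈ 24.5053 million.
ΔM = M₂ − M₁ = 24.5053 − 17.9815 = 6.5238 million.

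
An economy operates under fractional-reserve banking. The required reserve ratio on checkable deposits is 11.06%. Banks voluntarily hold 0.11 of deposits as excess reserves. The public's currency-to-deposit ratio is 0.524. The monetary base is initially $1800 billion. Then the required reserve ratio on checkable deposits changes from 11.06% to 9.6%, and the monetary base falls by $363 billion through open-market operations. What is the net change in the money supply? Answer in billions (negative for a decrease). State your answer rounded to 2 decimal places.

-684.14 billion

Before: m₁ = (1 + 0.524) / (0.1106 + 0.11 + 0.524) ≈ 2.0467365, MB₁ = 1800, so M₁ = 2.0467365 × 1800 = 3684.1257 billion.
After: m₂ = (1 + 0.524) / (0.096 + 0.11 + 0.524) ≈ 2.0876712, MB₂ = 1800 − 363 = 1437, so M₂ = 2.0876712 × 1437 ≈ 2999.9835 billion.
ΔM = M₂ − M₁ = 2999.9835 − 3684.1257 = -684.1422 billion.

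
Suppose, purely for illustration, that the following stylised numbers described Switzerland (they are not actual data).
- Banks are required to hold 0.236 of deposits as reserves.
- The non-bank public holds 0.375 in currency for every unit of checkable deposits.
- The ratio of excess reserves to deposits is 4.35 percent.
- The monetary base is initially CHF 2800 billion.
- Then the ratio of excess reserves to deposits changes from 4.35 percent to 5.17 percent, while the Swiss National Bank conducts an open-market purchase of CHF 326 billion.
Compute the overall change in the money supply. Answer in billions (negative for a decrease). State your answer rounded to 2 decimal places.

Before: m₁ = (1 + 0.375) / (0.236 + 0.0435 + 0.375) ≈ 2.1008403, MB₁ = 2800, so M₁ = 2.1008403 × 2800 ≈ 5882.3528 billion.
After: m₂ = (1 + 0.375) / (0.236 + 0.0517 + 0.375) ≈ 2.0748453, MB₂ = 2800 + 326 = 3126, so M₂ = 2.0748453 × 3126 ≈ 6485.9664 billion.
ΔM = M₂ − M₁ = 6485.9664 − 5882.3528 = 603.6136 billion.

CHF 603.61 billion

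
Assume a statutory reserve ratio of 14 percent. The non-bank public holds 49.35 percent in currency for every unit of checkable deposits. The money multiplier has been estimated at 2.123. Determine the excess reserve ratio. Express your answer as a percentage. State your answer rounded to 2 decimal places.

Using m = 2.123. Since m = (1 + c)/(c + rr + e), the denominator satisfies c + rr + e = (1 + c)/m = (1 + 0.4935) / 2.123 ≈ 0.703486.
With c = 0.4935 and rr = 0.14, the excess reserve ratio is 0.703486 − 0.4935 − 0.14 = 0.069986.

7.00%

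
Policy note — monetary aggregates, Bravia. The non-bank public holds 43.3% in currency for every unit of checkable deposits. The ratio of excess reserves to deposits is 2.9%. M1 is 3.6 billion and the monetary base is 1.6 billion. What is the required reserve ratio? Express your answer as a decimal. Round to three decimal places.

0.175

Using m = M/MB = 3.6/1.6 = 2.250000. Since m = (1 + c)/(c + rr + e), the denominator satisfies c + rr + e = (1 + c)/m = (1 + 0.433) / 2.250000 ≈ 0.636889.
With c = 0.433 and e = 0.029, the required reserve ratio is 0.636889 − 0.433 − 0.029 = 0.174889.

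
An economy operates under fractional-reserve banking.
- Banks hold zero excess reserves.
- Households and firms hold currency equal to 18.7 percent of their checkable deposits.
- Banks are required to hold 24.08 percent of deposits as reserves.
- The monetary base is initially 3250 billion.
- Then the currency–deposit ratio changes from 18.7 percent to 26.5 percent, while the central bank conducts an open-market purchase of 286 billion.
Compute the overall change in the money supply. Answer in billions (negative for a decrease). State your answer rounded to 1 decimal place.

-174.2 billion

Before: m₁ = (1 + 0.187) / (0.2408 + 0.187) ≈ 2.774661, MB₁ = 3250, so M₁ = 2.774661 × 3250 ≈ 9017.6483 billion.
After: m₂ = (1 + 0.265) / (0.2408 + 0.265) ≈ 2.500989, MB₂ = 3250 + 286 = 3536, so M₂ = 2.500989 × 3536 ≈ 8843.4971 billion.
ΔM = M₂ − M₁ = 8843.4971 − 9017.6483 = -174.1512 billion.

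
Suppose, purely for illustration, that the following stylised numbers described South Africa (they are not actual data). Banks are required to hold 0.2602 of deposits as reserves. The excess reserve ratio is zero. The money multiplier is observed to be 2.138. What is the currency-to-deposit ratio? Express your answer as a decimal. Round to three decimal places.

Using m = 2.138. From m = (1 + c)/(c + rr + e), rearranging gives 1 + c = m·(c + rr + e), so c·(1 − m) = m·(rr + e) − 1.
Hence c = [m·(rr + e) − 1]/(1 − m) = [2.138 × (0.2602 + 0) − 1] / (1 − 2.138) ≈ 0.389888.

0.390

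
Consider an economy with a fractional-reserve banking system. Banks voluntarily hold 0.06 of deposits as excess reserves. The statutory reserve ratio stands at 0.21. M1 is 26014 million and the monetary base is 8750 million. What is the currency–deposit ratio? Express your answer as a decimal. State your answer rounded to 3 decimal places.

Using m = M/MB = 26014/8750 ≈ 2.973029. From m = (1 + c)/(c + rr + e), rearranging gives 1 + c = m·(c + rr + e), so c·(1 − m) = m·(rr + e) − 1.
Hence c = [m·(rr + e) − 1]/(1 − m) = [2.973029 × (0.21 + 0.06) − 1] / (1 − 2.973029) ≈ 0.099989.

0.100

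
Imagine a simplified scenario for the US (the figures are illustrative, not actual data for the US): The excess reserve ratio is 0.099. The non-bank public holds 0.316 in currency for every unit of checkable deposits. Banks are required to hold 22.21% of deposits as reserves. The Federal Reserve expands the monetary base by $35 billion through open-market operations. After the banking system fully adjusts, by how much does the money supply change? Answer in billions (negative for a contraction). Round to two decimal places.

$72.30 billion

The money multiplier is m = (1 + c) / (rr + e + c) = (1 + 0.316) / (0.2221 + 0.099 + 0.316) ≈ 2.06561.
The purchase adds 35 billion of base, so ΔM = m × ΔMB = 2.06561 × (+35) ≈ 72.2964 billion.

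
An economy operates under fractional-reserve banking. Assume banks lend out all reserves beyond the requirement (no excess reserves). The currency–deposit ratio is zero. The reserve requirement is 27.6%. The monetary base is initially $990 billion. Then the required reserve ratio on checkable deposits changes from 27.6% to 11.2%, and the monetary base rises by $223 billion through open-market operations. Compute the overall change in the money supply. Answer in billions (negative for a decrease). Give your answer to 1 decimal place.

$7243.4 billion

Before: m₁ = 1 / (0.276) ≈ 3.623188, MB₁ = 990, so M₁ = 3.623188 × 990 ≈ 3586.9561 billion.
After: m₂ = 1 / (0.112) ≈ 8.928571, MB₂ = 990 + 223 = 1213, so M₂ = 8.928571 × 1213 ≈ 10830.3566 billion.
ΔM = M₂ − M₁ = 10830.3566 − 3586.9561 = 7243.4005 billion.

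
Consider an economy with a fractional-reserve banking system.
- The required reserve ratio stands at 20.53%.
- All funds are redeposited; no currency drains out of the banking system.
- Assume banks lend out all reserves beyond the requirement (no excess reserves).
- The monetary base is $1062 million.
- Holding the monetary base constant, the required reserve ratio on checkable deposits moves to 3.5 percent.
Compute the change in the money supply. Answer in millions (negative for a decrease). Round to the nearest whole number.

Initially m₁ = 1 / (0.2053) ≈ 4.87092, so M₁ = 4.87092 × 1062 ≈ 5172.917 million.
After the change m₂ = 1 / (0.035) ≈ 28.57143, so M₂ = 28.57143 × 1062 ≈ 30342.8587 million.
ΔM = M₂ − M₁ = 30342.8587 − 5172.917 = 25169.9417 million.

$25170 million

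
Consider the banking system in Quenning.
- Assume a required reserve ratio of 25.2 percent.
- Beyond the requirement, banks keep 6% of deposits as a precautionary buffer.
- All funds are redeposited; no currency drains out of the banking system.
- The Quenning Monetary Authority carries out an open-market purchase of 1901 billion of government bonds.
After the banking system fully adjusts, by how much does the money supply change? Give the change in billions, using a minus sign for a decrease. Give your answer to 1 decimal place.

The money multiplier is m = 1 / (rr + e) = 1 / (0.252 + 0.06) ≈ 3.205128.
The purchase adds 1901 billion of base, so ΔM = m × ΔMB = 3.205128 × (+1901) ≈ 6092.9483 billion.

6092.9 billion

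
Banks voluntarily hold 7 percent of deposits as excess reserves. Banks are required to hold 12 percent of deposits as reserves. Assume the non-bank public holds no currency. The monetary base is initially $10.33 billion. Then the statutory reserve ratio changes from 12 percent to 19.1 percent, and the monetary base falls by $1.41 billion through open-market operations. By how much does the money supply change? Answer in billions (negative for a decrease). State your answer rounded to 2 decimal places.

Before: m₁ = 1 / (0.12 + 0.07) ≈ 5.26316, MB₁ = 10.33, so M₁ = 5.26316 × 10.33 ≈ 54.3684 billion.
After: m₂ = 1 / (0.191 + 0.07) ≈ 3.83142, MB₂ = 10.33 − 1.41 = 8.92, so M₂ = 3.83142 × 8.92 ≈ 34.1763 billion.
ΔM = M₂ − M₁ = 34.1763 − 54.3684 = -20.1921 billion.

-20.19 billion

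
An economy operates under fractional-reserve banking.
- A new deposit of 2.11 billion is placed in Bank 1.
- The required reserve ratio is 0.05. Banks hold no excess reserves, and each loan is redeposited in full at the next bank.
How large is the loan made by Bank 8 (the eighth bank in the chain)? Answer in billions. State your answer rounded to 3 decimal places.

Each bank lends a fraction (1 − rr) = 0.9500 of the deposit it receives, so Bank 8 receives 2.11·0.9500^7 and lends 2.11·0.9500^8 ≈ 1.3998 billion.

1.400 billion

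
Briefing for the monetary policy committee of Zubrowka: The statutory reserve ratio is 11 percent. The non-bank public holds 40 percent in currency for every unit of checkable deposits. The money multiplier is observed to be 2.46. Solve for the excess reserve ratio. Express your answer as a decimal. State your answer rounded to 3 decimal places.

Using m = 2.46. Since m = (1 + c)/(c + rr + e), the denominator satisfies c + rr + e = (1 + c)/m = (1 + 0.4) / 2.46 ≈ 0.569106.
With c = 0.4 and rr = 0.11, the excess reserve ratio is 0.569106 − 0.4 − 0.11 = 0.059106.

0.059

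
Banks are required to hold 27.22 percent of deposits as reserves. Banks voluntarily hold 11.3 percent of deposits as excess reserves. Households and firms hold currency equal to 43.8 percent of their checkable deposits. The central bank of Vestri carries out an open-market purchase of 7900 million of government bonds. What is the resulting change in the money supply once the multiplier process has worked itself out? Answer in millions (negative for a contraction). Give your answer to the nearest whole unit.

13800 million

The money multiplier is m = (1 + c) / (rr + e + c) = (1 + 0.438) / (0.2722 + 0.113 + 0.438) ≈ 1.74684.
The purchase adds 7900 million of base, so ΔM = m × ΔMB = 1.74684 × (+7900) = 13800.036 million.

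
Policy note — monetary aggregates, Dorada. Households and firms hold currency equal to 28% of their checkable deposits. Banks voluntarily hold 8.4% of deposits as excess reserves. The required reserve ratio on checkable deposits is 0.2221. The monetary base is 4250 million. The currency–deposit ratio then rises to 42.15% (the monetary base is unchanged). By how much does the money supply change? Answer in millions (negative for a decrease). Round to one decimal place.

Initially m₁ = (1 + 0.28) / (0.2221 + 0.084 + 0.28) ≈ 2.183928, so M₁ = 2.183928 × 4250 = 9281.694 million.
After the change m₂ = (1 + 0.4215) / (0.2221 + 0.084 + 0.4215) ≈ 1.953683, so M₂ = 1.953683 × 4250 ≈ 8303.1528 million.
ΔM = M₂ − M₁ = 8303.1528 − 9281.694 = -978.5412 million.

-978.5 million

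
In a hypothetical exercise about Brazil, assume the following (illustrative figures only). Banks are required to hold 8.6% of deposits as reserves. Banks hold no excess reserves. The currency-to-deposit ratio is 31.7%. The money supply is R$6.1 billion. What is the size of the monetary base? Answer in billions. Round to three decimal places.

R$1.867 billion

The money multiplier is m = (1 + c) / (rr + c) = (1 + 0.317) / (0.086 + 0.317) ≈ 3.26799.
MB = M / m = 6.1 / 3.26799 ≈ 1.8666 billion.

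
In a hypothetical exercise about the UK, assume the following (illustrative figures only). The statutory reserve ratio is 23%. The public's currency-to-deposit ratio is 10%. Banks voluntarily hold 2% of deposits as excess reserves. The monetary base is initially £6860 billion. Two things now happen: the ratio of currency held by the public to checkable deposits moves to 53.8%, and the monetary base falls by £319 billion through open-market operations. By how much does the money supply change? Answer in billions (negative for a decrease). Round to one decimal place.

Before: m₁ = (1 + 0.1) / (0.23 + 0.02 + 0.1) ≈ 3.142857, MB₁ = 6860, so M₁ = 3.142857 × 6860 ≈ 21559.999 billion.
After: m₂ = (1 + 0.538) / (0.23 + 0.02 + 0.538) ≈ 1.951777, MB₂ = 6860 − 319 = 6541, so M₂ = 1.951777 × 6541 ≈ 12766.5734 billion.
ΔM = M₂ − M₁ = 12766.5734 − 21559.999 = -8793.4256 billion.

-8793.4 billion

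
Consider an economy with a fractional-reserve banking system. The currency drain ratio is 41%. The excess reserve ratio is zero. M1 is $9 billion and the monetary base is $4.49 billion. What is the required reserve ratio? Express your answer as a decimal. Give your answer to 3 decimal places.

Using m = M/MB = 9/4.49 ≈ 2.004454. Since m = (1 + c)/(c + rr + e), the denominator satisfies c + rr + e = (1 + c)/m = (1 + 0.41) / 2.004454 ≈ 0.703433.
With c = 0.41 and e = 0, the required reserve ratio is 0.703433 − 0.41 − 0 = 0.293433.

0.293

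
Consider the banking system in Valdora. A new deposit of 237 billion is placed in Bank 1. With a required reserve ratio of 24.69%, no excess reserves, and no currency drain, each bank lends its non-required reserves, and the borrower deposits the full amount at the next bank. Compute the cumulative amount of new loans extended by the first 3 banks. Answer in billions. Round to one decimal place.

Bank i lends (1 − rr)^i of the original deposit: Bank 1 lends 237·0.7531 = 178.4847, Bank 2 lends 237·0.7531² ≈ 134.4168, and so on.
Summing a geometric series: total = 237·[0.7531·(1 − 0.7531^3) / (1 − 0.7531)] ≈ 414.1308 billion.

414.1 billion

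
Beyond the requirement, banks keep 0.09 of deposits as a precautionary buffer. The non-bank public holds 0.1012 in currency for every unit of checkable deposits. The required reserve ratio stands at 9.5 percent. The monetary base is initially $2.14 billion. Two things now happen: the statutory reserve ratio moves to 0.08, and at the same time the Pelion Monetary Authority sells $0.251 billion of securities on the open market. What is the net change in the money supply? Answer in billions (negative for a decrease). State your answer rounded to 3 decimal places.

Before: m₁ = (1 + 0.1012) / (0.095 + 0.09 + 0.1012) ≈ 3.84766, MB₁ = 2.14, so M₁ = 3.84766 × 2.14 ≈ 8.234 billion.
After: m₂ = (1 + 0.1012) / (0.08 + 0.09 + 0.1012) ≈ 4.06047, MB₂ = 2.14 − 0.251 = 1.889, so M₂ = 4.06047 × 1.889 ≈ 7.6702 billion.
ΔM = M₂ − M₁ = 7.6702 − 8.234 = -0.5638 billion.

-0.564 billion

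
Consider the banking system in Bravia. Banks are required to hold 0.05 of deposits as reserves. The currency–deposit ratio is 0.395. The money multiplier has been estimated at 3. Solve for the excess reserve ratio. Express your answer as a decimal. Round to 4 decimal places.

Using m = 3. Since m = (1 + c)/(c + rr + e), the denominator satisfies c + rr + e = (1 + c)/m = (1 + 0.395) / 3 = 0.465000.
With c = 0.395 and rr = 0.05, the excess reserve ratio is 0.465000 − 0.395 − 0.05 = 0.02.

0.0200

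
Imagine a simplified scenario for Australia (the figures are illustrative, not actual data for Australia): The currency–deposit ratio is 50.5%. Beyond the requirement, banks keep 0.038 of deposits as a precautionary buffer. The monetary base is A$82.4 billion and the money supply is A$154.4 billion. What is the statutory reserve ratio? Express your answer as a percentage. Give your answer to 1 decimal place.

26.0%

Using m = M/MB = 154.4/82.4 ≈ 1.873786. Since m = (1 + c)/(c + rr + e), the denominator satisfies c + rr + e = (1 + c)/m = (1 + 0.505) / 1.873786 ≈ 0.803187.
With c = 0.505 and e = 0.038, the statutory reserve ratio is 0.803187 − 0.505 − 0.038 = 0.260187.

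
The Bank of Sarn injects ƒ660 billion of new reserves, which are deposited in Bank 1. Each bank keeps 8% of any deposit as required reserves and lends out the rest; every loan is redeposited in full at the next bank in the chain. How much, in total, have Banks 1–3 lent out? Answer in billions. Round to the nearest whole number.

Bank i lends (1 − rr)^i of the original deposit: Bank 1 lends 660·0.9200 = 607.2000, Bank 2 lends 660·0.9200² = 558.6240, and so on.
Summing a geometric series: total = 660·[0.9200·(1 − 0.9200^3) / (1 − 0.9200)] ≈ 1679.7581 billion.

ƒ1680 billion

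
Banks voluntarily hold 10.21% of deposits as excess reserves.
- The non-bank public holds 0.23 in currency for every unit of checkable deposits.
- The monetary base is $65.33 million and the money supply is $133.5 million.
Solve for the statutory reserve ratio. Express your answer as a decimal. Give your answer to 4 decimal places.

0.2698

Using m = M/MB = 133.5/65.33 ≈ 2.043472. Since m = (1 + c)/(c + rr + e), the denominator satisfies c + rr + e = (1 + c)/m = (1 + 0.23) / 2.043472 ≈ 0.601917.
With c = 0.23 and e = 0.1021, the statutory reserve ratio is 0.601917 − 0.23 − 0.1021 = 0.269817.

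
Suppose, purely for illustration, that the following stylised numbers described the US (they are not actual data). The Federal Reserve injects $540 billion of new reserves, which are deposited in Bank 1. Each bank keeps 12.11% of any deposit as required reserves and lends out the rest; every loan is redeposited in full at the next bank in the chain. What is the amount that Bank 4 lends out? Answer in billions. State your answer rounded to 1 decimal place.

$322.2 billion

Each bank lends a fraction (1 − rr) = 0.8789 of the deposit it receives, so Bank 4 receives 540·0.8789^3 and lends 540·0.8789^4 ≈ 322.2194 billion.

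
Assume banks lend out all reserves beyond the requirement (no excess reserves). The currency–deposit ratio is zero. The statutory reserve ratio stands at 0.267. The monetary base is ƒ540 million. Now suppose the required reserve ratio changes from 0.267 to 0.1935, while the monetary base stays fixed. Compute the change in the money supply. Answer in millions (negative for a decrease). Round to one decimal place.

ƒ768.2 million

Initially m₁ = 1 / (0.267) ≈ 3.74532, so M₁ = 3.74532 × 540 = 2022.4728 million.
After the change m₂ = 1 / (0.1935) ≈ 5.16796, so M₂ = 5.16796 × 540 = 2790.6984 million.
ΔM = M₂ − M₁ = 2790.6984 − 2022.4728 = 768.2256 million.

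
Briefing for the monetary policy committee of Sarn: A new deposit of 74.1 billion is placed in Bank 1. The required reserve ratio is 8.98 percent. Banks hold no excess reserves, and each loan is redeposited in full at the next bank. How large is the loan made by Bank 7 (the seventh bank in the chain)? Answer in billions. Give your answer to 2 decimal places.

Each bank lends a fraction (1 − rr) = 0.9102 of the deposit it receives, so Bank 7 receives 74.1·0.9102^6 and lends 74.1·0.9102^7 ≈ 38.3509 billion.

38.35 billion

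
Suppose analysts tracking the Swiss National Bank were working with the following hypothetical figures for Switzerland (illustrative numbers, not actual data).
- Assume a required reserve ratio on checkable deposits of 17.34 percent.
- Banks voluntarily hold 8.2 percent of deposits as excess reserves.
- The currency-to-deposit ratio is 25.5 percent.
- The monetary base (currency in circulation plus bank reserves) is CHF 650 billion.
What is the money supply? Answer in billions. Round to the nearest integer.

The money multiplier is m = (1 + c) / (rr + e + c) = (1 + 0.255) / (0.1734 + 0.082 + 0.255) ≈ 2.4589.
So M = m × MB = 2.4589 × 650 = 1598.285 billion.

CHF 1598 billion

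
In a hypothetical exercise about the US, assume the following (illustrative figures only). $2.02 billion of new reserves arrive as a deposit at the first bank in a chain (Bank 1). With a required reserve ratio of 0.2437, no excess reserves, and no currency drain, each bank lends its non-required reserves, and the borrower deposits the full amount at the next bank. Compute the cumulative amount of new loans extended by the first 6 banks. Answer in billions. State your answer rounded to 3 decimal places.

Bank i lends (1 − rr)^i of the original deposit: Bank 1 lends 2.02·0.7563 ≈ 1.5277, Bank 2 lends 2.02·0.7563² ≈ 1.1554, and so on.
Summing a geometric series: total = 2.02·[0.7563·(1 − 0.7563^6) / (1 − 0.7563)] ≈ 5.0957 billion.

$5.096 billion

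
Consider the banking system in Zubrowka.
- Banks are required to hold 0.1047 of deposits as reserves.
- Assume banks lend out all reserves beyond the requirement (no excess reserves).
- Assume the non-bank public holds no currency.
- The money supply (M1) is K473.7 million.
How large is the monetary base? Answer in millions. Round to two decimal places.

With no currency drain and no excess reserves, the money multiplier is m = 1/rr = 1/0.1047 ≈ 9.551098.
The monetary base is MB = M / m = 473.7 / 9.551098 ≈ 49.5964 million.

K49.60 million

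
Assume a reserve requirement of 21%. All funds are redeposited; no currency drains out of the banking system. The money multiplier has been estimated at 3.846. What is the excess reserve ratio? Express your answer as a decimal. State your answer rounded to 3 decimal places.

0.050

Using m = 3.846. Since m = (1 + c)/(c + rr + e), the denominator satisfies c + rr + e = (1 + c)/m = (1 + 0) / 3.846 ≈ 0.260010.
With c = 0 and rr = 0.21, the excess reserve ratio is 0.260010 − 0 − 0.21 = 0.05001.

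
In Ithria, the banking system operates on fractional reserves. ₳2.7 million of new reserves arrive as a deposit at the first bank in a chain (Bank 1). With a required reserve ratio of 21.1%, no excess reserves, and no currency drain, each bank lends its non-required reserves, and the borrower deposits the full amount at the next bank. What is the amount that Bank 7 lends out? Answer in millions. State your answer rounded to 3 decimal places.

₳0.514 million

Each bank lends a fraction (1 − rr) = 0.7890 of the deposit it receives, so Bank 7 receives 2.7·0.7890^6 and lends 2.7·0.7890^7 ≈ 0.5139 million.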